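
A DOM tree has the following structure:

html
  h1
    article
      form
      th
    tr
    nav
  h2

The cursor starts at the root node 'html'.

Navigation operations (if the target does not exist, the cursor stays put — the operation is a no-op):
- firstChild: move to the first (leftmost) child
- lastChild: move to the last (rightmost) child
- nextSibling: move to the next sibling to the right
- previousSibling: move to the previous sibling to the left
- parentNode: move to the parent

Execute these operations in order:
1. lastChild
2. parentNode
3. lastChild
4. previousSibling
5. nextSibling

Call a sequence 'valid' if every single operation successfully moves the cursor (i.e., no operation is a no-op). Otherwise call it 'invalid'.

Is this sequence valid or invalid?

Answer: valid

Derivation:
After 1 (lastChild): h2
After 2 (parentNode): html
After 3 (lastChild): h2
After 4 (previousSibling): h1
After 5 (nextSibling): h2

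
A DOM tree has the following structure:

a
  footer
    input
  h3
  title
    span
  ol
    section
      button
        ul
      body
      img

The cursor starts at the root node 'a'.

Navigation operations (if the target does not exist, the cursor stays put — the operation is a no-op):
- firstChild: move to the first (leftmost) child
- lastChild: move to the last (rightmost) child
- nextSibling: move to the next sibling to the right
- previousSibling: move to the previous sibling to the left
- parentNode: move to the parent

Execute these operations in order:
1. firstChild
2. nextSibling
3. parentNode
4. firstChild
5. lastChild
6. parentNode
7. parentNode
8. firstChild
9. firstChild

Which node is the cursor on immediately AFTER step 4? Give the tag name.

Answer: footer

Derivation:
After 1 (firstChild): footer
After 2 (nextSibling): h3
After 3 (parentNode): a
After 4 (firstChild): footer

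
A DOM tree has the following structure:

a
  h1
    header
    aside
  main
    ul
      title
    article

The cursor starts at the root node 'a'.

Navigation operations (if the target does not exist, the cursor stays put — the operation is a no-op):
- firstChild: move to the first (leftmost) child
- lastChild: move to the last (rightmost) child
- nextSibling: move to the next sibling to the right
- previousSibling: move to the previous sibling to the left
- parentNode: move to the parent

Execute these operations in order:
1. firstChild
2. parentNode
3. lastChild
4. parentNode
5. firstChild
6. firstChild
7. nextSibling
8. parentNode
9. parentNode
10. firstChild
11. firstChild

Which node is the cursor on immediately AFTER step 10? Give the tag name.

Answer: h1

Derivation:
After 1 (firstChild): h1
After 2 (parentNode): a
After 3 (lastChild): main
After 4 (parentNode): a
After 5 (firstChild): h1
After 6 (firstChild): header
After 7 (nextSibling): aside
After 8 (parentNode): h1
After 9 (parentNode): a
After 10 (firstChild): h1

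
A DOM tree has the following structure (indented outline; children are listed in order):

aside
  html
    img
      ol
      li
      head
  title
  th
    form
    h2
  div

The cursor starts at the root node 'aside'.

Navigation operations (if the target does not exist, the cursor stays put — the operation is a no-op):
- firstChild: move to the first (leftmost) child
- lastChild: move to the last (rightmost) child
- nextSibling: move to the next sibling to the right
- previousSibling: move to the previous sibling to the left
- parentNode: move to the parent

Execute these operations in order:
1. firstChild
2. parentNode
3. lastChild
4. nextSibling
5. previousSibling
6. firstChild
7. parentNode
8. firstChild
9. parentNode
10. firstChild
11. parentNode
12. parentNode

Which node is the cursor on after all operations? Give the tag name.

After 1 (firstChild): html
After 2 (parentNode): aside
After 3 (lastChild): div
After 4 (nextSibling): div (no-op, stayed)
After 5 (previousSibling): th
After 6 (firstChild): form
After 7 (parentNode): th
After 8 (firstChild): form
After 9 (parentNode): th
After 10 (firstChild): form
After 11 (parentNode): th
After 12 (parentNode): aside

Answer: aside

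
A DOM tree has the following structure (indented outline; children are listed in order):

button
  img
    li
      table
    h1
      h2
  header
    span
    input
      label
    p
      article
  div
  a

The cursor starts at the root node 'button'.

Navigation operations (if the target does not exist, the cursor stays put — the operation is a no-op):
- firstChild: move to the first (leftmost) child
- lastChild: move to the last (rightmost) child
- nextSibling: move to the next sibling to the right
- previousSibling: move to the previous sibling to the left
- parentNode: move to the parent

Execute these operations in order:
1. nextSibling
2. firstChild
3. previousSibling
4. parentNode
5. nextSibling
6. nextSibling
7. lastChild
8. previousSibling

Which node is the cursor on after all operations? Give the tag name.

After 1 (nextSibling): button (no-op, stayed)
After 2 (firstChild): img
After 3 (previousSibling): img (no-op, stayed)
After 4 (parentNode): button
After 5 (nextSibling): button (no-op, stayed)
After 6 (nextSibling): button (no-op, stayed)
After 7 (lastChild): a
After 8 (previousSibling): div

Answer: div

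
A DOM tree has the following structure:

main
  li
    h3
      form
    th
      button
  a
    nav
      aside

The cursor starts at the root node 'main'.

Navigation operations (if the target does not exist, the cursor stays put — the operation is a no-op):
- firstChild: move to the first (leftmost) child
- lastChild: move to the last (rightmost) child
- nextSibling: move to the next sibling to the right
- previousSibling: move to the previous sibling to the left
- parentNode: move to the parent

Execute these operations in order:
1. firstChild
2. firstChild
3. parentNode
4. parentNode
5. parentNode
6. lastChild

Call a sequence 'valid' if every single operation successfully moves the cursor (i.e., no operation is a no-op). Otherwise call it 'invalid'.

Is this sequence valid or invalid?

Answer: invalid

Derivation:
After 1 (firstChild): li
After 2 (firstChild): h3
After 3 (parentNode): li
After 4 (parentNode): main
After 5 (parentNode): main (no-op, stayed)
After 6 (lastChild): a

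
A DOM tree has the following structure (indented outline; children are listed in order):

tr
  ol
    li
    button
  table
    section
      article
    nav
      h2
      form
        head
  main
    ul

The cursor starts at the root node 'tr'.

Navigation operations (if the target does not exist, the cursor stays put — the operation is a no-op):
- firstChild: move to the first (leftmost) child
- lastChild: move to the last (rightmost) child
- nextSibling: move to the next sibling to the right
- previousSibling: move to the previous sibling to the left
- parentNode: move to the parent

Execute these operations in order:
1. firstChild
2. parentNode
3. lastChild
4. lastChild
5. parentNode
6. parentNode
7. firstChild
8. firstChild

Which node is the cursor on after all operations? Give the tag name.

After 1 (firstChild): ol
After 2 (parentNode): tr
After 3 (lastChild): main
After 4 (lastChild): ul
After 5 (parentNode): main
After 6 (parentNode): tr
After 7 (firstChild): ol
After 8 (firstChild): li

Answer: li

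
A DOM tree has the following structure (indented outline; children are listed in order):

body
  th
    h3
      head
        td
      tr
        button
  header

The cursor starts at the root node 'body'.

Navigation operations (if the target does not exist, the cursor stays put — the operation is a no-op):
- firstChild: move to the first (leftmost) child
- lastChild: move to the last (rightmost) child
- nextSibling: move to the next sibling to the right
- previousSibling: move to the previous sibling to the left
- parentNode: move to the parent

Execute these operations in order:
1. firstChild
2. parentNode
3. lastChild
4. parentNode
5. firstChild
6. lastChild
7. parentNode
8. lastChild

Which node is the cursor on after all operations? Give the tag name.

Answer: h3

Derivation:
After 1 (firstChild): th
After 2 (parentNode): body
After 3 (lastChild): header
After 4 (parentNode): body
After 5 (firstChild): th
After 6 (lastChild): h3
After 7 (parentNode): th
After 8 (lastChild): h3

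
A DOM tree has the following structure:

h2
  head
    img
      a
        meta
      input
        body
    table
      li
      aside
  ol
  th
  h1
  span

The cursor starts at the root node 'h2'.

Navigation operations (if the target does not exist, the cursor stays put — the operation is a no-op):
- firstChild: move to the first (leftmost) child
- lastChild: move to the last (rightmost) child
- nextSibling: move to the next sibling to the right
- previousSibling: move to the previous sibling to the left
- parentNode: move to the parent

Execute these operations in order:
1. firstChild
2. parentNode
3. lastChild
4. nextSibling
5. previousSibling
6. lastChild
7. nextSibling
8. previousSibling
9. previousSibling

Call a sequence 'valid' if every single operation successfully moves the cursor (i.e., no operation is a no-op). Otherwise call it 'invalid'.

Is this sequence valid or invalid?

After 1 (firstChild): head
After 2 (parentNode): h2
After 3 (lastChild): span
After 4 (nextSibling): span (no-op, stayed)
After 5 (previousSibling): h1
After 6 (lastChild): h1 (no-op, stayed)
After 7 (nextSibling): span
After 8 (previousSibling): h1
After 9 (previousSibling): th

Answer: invalid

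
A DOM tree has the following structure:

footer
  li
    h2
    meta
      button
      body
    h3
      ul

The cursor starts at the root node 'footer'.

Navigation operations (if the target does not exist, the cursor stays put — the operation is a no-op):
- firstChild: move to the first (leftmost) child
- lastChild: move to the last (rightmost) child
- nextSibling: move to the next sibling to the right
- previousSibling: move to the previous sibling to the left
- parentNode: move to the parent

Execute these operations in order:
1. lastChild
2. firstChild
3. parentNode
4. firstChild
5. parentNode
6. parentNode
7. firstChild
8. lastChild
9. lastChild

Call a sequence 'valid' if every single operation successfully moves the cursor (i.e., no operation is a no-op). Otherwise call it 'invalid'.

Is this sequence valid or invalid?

After 1 (lastChild): li
After 2 (firstChild): h2
After 3 (parentNode): li
After 4 (firstChild): h2
After 5 (parentNode): li
After 6 (parentNode): footer
After 7 (firstChild): li
After 8 (lastChild): h3
After 9 (lastChild): ul

Answer: valid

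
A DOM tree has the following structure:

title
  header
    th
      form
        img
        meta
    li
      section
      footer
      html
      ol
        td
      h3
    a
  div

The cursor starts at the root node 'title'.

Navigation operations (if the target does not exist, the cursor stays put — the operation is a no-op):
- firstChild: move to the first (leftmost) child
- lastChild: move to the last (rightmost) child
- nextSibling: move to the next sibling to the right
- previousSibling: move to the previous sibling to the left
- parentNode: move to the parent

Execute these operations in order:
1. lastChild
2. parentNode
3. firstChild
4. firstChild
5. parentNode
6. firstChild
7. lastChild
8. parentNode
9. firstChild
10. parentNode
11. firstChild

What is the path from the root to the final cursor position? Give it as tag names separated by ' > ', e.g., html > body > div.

Answer: title > header > th > form

Derivation:
After 1 (lastChild): div
After 2 (parentNode): title
After 3 (firstChild): header
After 4 (firstChild): th
After 5 (parentNode): header
After 6 (firstChild): th
After 7 (lastChild): form
After 8 (parentNode): th
After 9 (firstChild): form
After 10 (parentNode): th
After 11 (firstChild): form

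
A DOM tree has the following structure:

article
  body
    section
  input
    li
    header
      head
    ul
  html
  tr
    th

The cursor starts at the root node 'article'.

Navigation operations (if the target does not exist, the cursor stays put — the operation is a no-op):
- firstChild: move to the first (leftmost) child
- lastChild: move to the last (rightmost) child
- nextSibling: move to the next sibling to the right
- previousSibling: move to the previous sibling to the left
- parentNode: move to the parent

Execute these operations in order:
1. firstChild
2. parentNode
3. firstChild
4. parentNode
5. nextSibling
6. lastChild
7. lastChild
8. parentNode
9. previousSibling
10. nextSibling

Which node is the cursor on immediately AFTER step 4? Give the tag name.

Answer: article

Derivation:
After 1 (firstChild): body
After 2 (parentNode): article
After 3 (firstChild): body
After 4 (parentNode): article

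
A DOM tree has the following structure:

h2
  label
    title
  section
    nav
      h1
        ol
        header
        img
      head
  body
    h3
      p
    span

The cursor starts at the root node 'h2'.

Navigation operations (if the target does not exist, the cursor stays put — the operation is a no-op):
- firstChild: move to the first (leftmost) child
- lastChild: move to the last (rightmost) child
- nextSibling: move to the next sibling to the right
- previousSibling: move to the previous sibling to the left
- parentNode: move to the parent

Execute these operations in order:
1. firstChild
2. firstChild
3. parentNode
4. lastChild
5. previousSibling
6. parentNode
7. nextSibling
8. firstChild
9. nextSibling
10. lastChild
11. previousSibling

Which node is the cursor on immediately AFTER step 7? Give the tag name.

After 1 (firstChild): label
After 2 (firstChild): title
After 3 (parentNode): label
After 4 (lastChild): title
After 5 (previousSibling): title (no-op, stayed)
After 6 (parentNode): label
After 7 (nextSibling): section

Answer: section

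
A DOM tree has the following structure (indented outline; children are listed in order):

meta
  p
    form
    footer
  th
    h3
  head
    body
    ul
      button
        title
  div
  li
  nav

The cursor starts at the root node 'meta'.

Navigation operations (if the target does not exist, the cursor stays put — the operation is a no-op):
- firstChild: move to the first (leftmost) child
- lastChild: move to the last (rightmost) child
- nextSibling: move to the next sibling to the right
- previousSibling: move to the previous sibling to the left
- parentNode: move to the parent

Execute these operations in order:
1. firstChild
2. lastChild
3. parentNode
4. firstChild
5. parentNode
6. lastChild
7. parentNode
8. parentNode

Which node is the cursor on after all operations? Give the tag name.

Answer: meta

Derivation:
After 1 (firstChild): p
After 2 (lastChild): footer
After 3 (parentNode): p
After 4 (firstChild): form
After 5 (parentNode): p
After 6 (lastChild): footer
After 7 (parentNode): p
After 8 (parentNode): meta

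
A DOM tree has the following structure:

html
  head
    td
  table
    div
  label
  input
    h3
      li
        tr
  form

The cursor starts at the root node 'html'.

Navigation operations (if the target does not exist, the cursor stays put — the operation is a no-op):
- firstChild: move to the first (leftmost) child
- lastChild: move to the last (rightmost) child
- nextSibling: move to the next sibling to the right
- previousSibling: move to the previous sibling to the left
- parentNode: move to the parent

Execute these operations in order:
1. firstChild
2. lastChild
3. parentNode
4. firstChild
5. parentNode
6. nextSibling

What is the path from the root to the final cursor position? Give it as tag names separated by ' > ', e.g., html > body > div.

Answer: html > table

Derivation:
After 1 (firstChild): head
After 2 (lastChild): td
After 3 (parentNode): head
After 4 (firstChild): td
After 5 (parentNode): head
After 6 (nextSibling): table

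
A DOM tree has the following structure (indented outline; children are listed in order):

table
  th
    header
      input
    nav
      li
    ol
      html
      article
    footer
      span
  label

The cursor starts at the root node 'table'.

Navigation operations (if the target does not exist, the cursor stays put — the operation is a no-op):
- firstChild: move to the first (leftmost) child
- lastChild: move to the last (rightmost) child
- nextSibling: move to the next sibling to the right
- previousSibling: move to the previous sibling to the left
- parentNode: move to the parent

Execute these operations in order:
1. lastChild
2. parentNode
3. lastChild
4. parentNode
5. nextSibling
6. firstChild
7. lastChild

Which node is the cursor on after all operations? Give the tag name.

After 1 (lastChild): label
After 2 (parentNode): table
After 3 (lastChild): label
After 4 (parentNode): table
After 5 (nextSibling): table (no-op, stayed)
After 6 (firstChild): th
After 7 (lastChild): footer

Answer: footer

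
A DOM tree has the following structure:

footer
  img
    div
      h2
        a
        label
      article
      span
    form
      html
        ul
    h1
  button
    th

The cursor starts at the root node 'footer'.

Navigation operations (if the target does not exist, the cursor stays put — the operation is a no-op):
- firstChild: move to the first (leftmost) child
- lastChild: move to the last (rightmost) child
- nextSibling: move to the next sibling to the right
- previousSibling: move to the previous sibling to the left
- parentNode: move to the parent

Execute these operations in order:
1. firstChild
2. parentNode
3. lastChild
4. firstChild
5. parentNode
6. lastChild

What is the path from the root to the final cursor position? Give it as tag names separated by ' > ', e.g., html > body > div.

After 1 (firstChild): img
After 2 (parentNode): footer
After 3 (lastChild): button
After 4 (firstChild): th
After 5 (parentNode): button
After 6 (lastChild): th

Answer: footer > button > th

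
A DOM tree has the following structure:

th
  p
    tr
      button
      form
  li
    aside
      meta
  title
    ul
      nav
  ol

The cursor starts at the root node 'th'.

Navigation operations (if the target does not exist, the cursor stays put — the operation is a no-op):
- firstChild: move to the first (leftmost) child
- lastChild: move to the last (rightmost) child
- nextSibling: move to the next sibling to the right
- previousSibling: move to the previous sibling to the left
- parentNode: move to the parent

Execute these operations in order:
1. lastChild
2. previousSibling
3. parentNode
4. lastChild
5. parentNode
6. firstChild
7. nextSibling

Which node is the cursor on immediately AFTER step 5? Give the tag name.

After 1 (lastChild): ol
After 2 (previousSibling): title
After 3 (parentNode): th
After 4 (lastChild): ol
After 5 (parentNode): th

Answer: th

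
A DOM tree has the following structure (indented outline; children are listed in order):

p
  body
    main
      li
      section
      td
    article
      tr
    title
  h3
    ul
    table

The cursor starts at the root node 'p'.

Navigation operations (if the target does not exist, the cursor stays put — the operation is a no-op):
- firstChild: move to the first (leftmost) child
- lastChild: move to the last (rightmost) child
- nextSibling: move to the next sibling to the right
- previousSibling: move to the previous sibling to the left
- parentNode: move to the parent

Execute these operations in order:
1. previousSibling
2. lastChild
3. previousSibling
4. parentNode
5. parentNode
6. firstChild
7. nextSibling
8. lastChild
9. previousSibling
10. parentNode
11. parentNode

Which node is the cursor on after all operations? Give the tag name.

After 1 (previousSibling): p (no-op, stayed)
After 2 (lastChild): h3
After 3 (previousSibling): body
After 4 (parentNode): p
After 5 (parentNode): p (no-op, stayed)
After 6 (firstChild): body
After 7 (nextSibling): h3
After 8 (lastChild): table
After 9 (previousSibling): ul
After 10 (parentNode): h3
After 11 (parentNode): p

Answer: p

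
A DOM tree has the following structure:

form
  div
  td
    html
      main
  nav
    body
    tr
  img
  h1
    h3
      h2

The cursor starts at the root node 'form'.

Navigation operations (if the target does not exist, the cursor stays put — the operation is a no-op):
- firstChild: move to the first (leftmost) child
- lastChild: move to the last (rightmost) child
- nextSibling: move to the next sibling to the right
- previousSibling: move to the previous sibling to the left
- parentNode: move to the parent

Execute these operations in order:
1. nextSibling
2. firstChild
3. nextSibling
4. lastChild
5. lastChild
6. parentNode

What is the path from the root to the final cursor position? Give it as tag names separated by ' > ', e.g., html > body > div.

Answer: form > td > html

Derivation:
After 1 (nextSibling): form (no-op, stayed)
After 2 (firstChild): div
After 3 (nextSibling): td
After 4 (lastChild): html
After 5 (lastChild): main
After 6 (parentNode): html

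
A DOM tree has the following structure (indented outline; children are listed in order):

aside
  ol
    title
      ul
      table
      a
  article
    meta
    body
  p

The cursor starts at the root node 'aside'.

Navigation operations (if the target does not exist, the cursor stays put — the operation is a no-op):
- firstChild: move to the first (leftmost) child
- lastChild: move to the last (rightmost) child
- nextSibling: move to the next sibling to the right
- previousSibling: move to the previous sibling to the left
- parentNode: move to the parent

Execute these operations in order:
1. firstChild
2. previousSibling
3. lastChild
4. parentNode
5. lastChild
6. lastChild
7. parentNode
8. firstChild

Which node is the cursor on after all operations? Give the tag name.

Answer: ul

Derivation:
After 1 (firstChild): ol
After 2 (previousSibling): ol (no-op, stayed)
After 3 (lastChild): title
After 4 (parentNode): ol
After 5 (lastChild): title
After 6 (lastChild): a
After 7 (parentNode): title
After 8 (firstChild): ul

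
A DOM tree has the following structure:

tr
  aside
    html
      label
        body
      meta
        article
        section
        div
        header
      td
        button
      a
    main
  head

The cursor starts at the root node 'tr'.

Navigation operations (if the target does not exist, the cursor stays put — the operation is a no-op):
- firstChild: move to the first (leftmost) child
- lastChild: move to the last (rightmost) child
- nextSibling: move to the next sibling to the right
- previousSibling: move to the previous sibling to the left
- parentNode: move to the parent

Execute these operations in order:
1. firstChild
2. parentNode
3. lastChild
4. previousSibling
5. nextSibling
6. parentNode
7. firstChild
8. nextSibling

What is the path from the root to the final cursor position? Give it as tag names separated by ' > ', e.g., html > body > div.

Answer: tr > head

Derivation:
After 1 (firstChild): aside
After 2 (parentNode): tr
After 3 (lastChild): head
After 4 (previousSibling): aside
After 5 (nextSibling): head
After 6 (parentNode): tr
After 7 (firstChild): aside
After 8 (nextSibling): head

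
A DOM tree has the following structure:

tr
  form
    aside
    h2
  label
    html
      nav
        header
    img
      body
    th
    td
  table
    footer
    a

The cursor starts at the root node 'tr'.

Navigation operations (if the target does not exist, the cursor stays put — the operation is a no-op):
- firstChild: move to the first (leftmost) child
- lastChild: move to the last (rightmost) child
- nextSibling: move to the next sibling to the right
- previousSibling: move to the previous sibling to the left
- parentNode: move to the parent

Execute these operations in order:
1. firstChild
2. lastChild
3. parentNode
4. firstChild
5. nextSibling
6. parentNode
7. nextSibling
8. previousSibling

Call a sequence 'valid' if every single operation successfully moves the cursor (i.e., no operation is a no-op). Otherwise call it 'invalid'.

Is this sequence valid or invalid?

Answer: valid

Derivation:
After 1 (firstChild): form
After 2 (lastChild): h2
After 3 (parentNode): form
After 4 (firstChild): aside
After 5 (nextSibling): h2
After 6 (parentNode): form
After 7 (nextSibling): label
After 8 (previousSibling): form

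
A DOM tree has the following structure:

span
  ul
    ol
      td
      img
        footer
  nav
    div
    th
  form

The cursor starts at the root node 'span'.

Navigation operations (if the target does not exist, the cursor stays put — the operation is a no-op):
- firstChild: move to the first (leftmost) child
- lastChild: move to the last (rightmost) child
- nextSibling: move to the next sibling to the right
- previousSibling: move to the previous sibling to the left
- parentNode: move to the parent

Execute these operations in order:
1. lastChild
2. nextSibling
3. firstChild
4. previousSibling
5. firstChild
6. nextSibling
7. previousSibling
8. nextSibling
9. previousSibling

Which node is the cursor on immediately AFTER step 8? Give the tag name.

Answer: th

Derivation:
After 1 (lastChild): form
After 2 (nextSibling): form (no-op, stayed)
After 3 (firstChild): form (no-op, stayed)
After 4 (previousSibling): nav
After 5 (firstChild): div
After 6 (nextSibling): th
After 7 (previousSibling): div
After 8 (nextSibling): th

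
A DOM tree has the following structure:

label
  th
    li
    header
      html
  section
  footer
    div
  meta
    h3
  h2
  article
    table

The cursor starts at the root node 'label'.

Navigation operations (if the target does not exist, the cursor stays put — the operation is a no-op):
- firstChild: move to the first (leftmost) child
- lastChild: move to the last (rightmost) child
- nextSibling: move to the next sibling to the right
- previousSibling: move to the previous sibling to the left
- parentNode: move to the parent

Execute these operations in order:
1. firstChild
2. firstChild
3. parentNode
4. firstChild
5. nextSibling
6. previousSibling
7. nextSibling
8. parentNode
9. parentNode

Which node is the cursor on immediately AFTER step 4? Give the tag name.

Answer: li

Derivation:
After 1 (firstChild): th
After 2 (firstChild): li
After 3 (parentNode): th
After 4 (firstChild): li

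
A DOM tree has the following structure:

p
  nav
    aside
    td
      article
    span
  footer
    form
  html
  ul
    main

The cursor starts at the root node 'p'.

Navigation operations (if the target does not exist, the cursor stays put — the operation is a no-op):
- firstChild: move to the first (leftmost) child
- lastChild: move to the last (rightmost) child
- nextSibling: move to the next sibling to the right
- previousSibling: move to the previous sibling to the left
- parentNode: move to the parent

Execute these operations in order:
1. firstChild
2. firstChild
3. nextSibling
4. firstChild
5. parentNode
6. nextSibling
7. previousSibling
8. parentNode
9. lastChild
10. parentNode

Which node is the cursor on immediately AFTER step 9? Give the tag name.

After 1 (firstChild): nav
After 2 (firstChild): aside
After 3 (nextSibling): td
After 4 (firstChild): article
After 5 (parentNode): td
After 6 (nextSibling): span
After 7 (previousSibling): td
After 8 (parentNode): nav
After 9 (lastChild): span

Answer: span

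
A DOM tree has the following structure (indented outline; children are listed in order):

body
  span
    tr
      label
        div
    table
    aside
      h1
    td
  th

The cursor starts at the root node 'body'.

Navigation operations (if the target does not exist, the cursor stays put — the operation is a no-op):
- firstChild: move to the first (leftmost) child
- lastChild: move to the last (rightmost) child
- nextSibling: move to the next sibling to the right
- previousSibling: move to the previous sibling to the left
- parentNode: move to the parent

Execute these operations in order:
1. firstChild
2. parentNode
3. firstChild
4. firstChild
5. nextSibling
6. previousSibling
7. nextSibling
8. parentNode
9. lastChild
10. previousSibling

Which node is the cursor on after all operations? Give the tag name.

After 1 (firstChild): span
After 2 (parentNode): body
After 3 (firstChild): span
After 4 (firstChild): tr
After 5 (nextSibling): table
After 6 (previousSibling): tr
After 7 (nextSibling): table
After 8 (parentNode): span
After 9 (lastChild): td
After 10 (previousSibling): aside

Answer: aside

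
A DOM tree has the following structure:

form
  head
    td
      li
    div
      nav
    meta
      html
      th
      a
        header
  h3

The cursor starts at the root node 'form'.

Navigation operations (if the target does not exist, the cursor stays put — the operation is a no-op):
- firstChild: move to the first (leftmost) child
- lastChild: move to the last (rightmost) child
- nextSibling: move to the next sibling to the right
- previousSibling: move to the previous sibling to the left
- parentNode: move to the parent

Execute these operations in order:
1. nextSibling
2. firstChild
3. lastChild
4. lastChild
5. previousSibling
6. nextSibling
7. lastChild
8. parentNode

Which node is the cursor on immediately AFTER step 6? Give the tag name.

Answer: a

Derivation:
After 1 (nextSibling): form (no-op, stayed)
After 2 (firstChild): head
After 3 (lastChild): meta
After 4 (lastChild): a
After 5 (previousSibling): th
After 6 (nextSibling): a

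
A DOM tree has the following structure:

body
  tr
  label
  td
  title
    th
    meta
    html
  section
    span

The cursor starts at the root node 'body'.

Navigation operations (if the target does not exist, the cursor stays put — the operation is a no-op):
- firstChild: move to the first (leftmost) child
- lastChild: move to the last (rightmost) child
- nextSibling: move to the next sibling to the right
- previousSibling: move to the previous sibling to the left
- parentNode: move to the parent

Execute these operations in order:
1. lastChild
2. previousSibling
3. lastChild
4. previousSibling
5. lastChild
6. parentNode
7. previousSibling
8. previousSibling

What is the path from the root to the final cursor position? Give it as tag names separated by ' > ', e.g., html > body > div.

Answer: body > label

Derivation:
After 1 (lastChild): section
After 2 (previousSibling): title
After 3 (lastChild): html
After 4 (previousSibling): meta
After 5 (lastChild): meta (no-op, stayed)
After 6 (parentNode): title
After 7 (previousSibling): td
After 8 (previousSibling): label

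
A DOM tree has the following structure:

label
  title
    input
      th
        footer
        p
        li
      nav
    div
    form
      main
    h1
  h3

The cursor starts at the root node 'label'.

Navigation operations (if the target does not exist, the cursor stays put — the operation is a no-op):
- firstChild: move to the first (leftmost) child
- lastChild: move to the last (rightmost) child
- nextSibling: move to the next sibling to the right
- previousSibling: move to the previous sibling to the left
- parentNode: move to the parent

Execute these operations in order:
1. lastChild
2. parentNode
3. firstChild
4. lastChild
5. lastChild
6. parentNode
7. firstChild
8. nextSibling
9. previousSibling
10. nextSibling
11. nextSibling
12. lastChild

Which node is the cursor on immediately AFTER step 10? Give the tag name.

Answer: div

Derivation:
After 1 (lastChild): h3
After 2 (parentNode): label
After 3 (firstChild): title
After 4 (lastChild): h1
After 5 (lastChild): h1 (no-op, stayed)
After 6 (parentNode): title
After 7 (firstChild): input
After 8 (nextSibling): div
After 9 (previousSibling): input
After 10 (nextSibling): div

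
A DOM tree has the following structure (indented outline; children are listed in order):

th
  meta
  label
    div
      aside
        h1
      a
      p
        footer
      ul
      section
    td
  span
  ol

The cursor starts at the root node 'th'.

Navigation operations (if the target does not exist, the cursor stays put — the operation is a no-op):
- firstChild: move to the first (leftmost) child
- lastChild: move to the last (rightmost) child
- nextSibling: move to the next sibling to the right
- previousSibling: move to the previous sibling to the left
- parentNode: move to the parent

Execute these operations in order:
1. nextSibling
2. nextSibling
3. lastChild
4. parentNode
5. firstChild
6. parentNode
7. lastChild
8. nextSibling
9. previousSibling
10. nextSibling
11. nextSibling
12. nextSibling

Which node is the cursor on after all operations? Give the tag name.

After 1 (nextSibling): th (no-op, stayed)
After 2 (nextSibling): th (no-op, stayed)
After 3 (lastChild): ol
After 4 (parentNode): th
After 5 (firstChild): meta
After 6 (parentNode): th
After 7 (lastChild): ol
After 8 (nextSibling): ol (no-op, stayed)
After 9 (previousSibling): span
After 10 (nextSibling): ol
After 11 (nextSibling): ol (no-op, stayed)
After 12 (nextSibling): ol (no-op, stayed)

Answer: ol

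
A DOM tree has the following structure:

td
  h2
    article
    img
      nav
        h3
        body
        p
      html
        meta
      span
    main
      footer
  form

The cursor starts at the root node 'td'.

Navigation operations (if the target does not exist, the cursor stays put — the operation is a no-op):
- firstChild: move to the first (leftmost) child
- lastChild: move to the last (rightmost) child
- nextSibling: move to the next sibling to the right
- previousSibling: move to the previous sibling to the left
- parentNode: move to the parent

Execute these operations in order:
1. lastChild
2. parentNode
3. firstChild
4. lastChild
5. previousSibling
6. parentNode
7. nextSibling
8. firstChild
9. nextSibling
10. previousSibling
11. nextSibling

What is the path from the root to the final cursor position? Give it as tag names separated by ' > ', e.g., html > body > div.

Answer: td > form

Derivation:
After 1 (lastChild): form
After 2 (parentNode): td
After 3 (firstChild): h2
After 4 (lastChild): main
After 5 (previousSibling): img
After 6 (parentNode): h2
After 7 (nextSibling): form
After 8 (firstChild): form (no-op, stayed)
After 9 (nextSibling): form (no-op, stayed)
After 10 (previousSibling): h2
After 11 (nextSibling): form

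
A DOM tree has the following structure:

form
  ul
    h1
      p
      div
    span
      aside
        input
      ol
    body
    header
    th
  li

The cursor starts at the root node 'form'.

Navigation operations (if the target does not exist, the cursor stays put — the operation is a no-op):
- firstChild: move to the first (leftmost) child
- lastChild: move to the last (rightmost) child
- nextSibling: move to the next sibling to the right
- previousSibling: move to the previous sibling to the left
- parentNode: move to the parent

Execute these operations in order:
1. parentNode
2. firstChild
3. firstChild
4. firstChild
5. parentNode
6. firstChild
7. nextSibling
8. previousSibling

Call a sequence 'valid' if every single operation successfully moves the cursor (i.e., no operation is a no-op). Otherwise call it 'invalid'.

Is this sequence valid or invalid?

Answer: invalid

Derivation:
After 1 (parentNode): form (no-op, stayed)
After 2 (firstChild): ul
After 3 (firstChild): h1
After 4 (firstChild): p
After 5 (parentNode): h1
After 6 (firstChild): p
After 7 (nextSibling): div
After 8 (previousSibling): p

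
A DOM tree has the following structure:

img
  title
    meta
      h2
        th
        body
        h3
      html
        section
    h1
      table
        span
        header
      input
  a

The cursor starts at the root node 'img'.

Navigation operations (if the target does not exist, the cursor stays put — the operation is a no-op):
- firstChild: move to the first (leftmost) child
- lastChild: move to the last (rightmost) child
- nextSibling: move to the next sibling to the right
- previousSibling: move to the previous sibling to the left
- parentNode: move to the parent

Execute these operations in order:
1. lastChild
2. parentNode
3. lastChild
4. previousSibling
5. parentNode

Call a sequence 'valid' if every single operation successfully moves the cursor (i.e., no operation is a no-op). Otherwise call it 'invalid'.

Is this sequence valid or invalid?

After 1 (lastChild): a
After 2 (parentNode): img
After 3 (lastChild): a
After 4 (previousSibling): title
After 5 (parentNode): img

Answer: valid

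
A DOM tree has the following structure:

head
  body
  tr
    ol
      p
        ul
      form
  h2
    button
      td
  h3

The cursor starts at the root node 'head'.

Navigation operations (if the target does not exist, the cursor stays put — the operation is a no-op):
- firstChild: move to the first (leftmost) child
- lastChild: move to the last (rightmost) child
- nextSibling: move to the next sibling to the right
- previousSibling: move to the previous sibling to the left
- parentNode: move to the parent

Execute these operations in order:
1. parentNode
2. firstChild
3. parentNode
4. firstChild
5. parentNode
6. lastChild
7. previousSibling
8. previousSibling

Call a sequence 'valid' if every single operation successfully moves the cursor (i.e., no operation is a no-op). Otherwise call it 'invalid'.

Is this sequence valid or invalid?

Answer: invalid

Derivation:
After 1 (parentNode): head (no-op, stayed)
After 2 (firstChild): body
After 3 (parentNode): head
After 4 (firstChild): body
After 5 (parentNode): head
After 6 (lastChild): h3
After 7 (previousSibling): h2
After 8 (previousSibling): tr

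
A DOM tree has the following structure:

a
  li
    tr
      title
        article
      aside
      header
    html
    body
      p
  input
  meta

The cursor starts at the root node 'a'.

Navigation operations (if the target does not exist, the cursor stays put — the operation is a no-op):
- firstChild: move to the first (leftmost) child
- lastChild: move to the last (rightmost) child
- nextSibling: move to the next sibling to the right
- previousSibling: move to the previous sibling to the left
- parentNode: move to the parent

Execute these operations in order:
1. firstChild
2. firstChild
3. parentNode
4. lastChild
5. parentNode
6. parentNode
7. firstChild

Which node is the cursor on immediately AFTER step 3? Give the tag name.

After 1 (firstChild): li
After 2 (firstChild): tr
After 3 (parentNode): li

Answer: li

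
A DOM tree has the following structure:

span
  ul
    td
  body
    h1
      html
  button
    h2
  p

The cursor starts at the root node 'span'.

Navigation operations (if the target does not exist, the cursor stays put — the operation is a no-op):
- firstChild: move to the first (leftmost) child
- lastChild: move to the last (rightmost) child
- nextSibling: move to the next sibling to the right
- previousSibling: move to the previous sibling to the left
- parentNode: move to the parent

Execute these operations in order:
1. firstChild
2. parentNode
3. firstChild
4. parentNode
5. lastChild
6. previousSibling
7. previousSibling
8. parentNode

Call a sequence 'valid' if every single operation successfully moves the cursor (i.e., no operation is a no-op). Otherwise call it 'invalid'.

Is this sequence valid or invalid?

After 1 (firstChild): ul
After 2 (parentNode): span
After 3 (firstChild): ul
After 4 (parentNode): span
After 5 (lastChild): p
After 6 (previousSibling): button
After 7 (previousSibling): body
After 8 (parentNode): span

Answer: valid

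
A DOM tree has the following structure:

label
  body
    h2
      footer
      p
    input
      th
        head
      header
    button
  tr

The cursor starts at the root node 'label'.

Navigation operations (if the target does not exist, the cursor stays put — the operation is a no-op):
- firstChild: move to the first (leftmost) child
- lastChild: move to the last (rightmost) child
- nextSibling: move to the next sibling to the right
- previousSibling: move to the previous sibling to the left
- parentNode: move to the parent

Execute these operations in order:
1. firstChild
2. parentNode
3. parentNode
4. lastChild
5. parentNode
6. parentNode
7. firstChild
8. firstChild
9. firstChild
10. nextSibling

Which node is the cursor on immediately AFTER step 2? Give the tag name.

After 1 (firstChild): body
After 2 (parentNode): label

Answer: label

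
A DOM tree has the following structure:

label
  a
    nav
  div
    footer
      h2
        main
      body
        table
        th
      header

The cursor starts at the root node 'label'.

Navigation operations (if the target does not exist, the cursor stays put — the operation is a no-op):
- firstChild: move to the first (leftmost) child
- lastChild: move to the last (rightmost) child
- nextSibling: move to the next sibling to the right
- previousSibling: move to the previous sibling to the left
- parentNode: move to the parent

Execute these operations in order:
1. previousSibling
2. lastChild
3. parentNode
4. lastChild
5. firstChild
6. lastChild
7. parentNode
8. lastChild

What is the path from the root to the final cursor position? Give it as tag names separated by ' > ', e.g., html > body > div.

Answer: label > div > footer > header

Derivation:
After 1 (previousSibling): label (no-op, stayed)
After 2 (lastChild): div
After 3 (parentNode): label
After 4 (lastChild): div
After 5 (firstChild): footer
After 6 (lastChild): header
After 7 (parentNode): footer
After 8 (lastChild): header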